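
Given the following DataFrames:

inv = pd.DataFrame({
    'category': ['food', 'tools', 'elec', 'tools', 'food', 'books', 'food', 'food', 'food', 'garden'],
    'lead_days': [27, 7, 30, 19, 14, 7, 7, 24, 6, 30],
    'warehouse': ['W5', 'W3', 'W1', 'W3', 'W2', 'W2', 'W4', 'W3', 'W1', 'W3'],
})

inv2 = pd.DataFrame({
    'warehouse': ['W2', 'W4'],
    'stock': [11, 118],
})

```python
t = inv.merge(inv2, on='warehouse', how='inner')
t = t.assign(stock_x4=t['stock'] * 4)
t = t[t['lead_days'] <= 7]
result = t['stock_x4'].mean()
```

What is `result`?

258.0

merge on 'warehouse' (how='inner') → 3 rows:
  category  lead_days warehouse  stock
0     food         14        W2     11
1    books          7        W2     11
2     food          7        W4    118
add column stock_x4 = t['stock'] * 4:
  category  lead_days warehouse  stock  stock_x4
0     food         14        W2     11        44
1    books          7        W2     11        44
2     food          7        W4    118       472
filter rows where lead_days <= 7:
  category  lead_days warehouse  stock  stock_x4
1    books          7        W2     11        44
2     food          7        W4    118       472
The mean of column 'stock_x4' is 258.0.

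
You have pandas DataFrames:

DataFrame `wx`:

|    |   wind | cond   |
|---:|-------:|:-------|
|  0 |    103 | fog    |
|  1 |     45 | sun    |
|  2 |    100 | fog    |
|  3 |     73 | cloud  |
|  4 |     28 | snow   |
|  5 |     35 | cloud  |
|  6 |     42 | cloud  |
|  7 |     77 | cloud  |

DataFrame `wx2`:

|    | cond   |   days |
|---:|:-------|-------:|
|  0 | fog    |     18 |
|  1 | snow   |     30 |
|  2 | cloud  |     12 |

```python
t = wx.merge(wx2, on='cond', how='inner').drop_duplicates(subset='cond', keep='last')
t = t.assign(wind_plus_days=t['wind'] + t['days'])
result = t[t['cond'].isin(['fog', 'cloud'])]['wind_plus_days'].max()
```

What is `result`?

118

merge on 'cond' (how='inner') → 7 rows:
   wind   cond  days
0   103    fog    18
1   100    fog    18
2    73  cloud    12
3    28   snow    30
4    35  cloud    12
5    42  cloud    12
6    77  cloud    12
drop duplicate cond (keep=last):
   wind   cond  days
1   100    fog    18
3    28   snow    30
6    77  cloud    12
add column wind_plus_days = t['wind'] + t['days']:
   wind   cond  days  wind_plus_days
1   100    fog    18             118
3    28   snow    30              58
6    77  cloud    12              89
filter rows where cond in ['fog', 'cloud']:
   wind   cond  days  wind_plus_days
1   100    fog    18             118
6    77  cloud    12              89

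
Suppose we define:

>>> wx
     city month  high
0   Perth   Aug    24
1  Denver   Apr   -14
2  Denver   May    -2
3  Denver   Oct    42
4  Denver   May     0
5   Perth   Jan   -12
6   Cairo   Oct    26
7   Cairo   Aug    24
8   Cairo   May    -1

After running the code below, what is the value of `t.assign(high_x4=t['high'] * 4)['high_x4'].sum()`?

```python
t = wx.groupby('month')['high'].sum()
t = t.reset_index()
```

group by month, sum of high:
month
Apr   -14
Aug    48
Jan   -12
May    -3
Oct    68
Name: high, dtype: int64
reset_index():
  month  high
0   Apr   -14
1   Aug    48
2   Jan   -12
3   May    -3
4   Oct    68
add column high_x4 = t['high'] * 4:
  month  high  high_x4
0   Apr   -14      -56
1   Aug    48      192
2   Jan   -12      -48
3   May    -3      -12
4   Oct    68      272
Then the sum of column 'high_x4': 348

348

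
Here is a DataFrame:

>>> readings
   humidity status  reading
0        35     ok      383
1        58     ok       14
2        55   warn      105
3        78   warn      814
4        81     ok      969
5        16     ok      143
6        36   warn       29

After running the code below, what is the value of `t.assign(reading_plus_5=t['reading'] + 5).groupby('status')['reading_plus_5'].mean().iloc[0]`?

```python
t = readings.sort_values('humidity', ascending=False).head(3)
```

sort by humidity descending:
   humidity status  reading
4        81     ok      969
3        78   warn      814
1        58     ok       14
2        55   warn      105
6        36   warn       29
0        35     ok      383
5        16     ok      143
take first 3 rows:
   humidity status  reading
4        81     ok      969
3        78   warn      814
1        58     ok       14
add column reading_plus_5 = t['reading'] + 5:
   humidity status  reading  reading_plus_5
4        81     ok      969             974
3        78   warn      814             819
1        58     ok       14              19
group by status, mean of reading_plus_5:
status
ok      496.5
warn    819.0
Name: reading_plus_5, dtype: float64
value at position 0 → 496.5

496.5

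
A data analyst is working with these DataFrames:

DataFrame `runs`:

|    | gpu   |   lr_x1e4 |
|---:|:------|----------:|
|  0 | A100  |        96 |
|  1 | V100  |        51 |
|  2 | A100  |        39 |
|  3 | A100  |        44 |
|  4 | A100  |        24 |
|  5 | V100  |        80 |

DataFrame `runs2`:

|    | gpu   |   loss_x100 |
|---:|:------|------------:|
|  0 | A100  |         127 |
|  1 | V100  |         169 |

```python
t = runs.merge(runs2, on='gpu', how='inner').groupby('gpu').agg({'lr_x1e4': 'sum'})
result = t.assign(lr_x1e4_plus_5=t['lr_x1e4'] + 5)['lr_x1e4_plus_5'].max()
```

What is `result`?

208

merge on 'gpu' (how='inner') → 6 rows:
    gpu  lr_x1e4  loss_x100
0  A100       96        127
1  V100       51        169
2  A100       39        127
3  A100       44        127
4  A100       24        127
5  V100       80        169
group by gpu, sum of lr_x1e4:
      lr_x1e4
gpu          
A100      203
V100      131
add column lr_x1e4_plus_5 = t['lr_x1e4'] + 5:
      lr_x1e4  lr_x1e4_plus_5
gpu                          
A100      203             208
V100      131             136
Taking the max of column 'lr_x1e4_plus_5' gives 208.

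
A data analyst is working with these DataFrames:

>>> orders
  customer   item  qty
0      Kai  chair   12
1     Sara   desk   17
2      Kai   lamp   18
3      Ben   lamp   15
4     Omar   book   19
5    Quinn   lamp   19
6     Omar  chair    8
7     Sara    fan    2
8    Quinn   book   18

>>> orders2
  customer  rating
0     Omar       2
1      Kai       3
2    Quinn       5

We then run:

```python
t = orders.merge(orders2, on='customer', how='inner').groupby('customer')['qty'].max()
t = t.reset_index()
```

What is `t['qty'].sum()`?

56

merge on 'customer' (how='inner') → 6 rows:
  customer   item  qty  rating
0      Kai  chair   12       3
1      Kai   lamp   18       3
2     Omar   book   19       2
3    Quinn   lamp   19       5
4     Omar  chair    8       2
5    Quinn   book   18       5
group by customer, max of qty:
customer
Kai      18
Omar     19
Quinn    19
Name: qty, dtype: int64
reset_index():
  customer  qty
0      Kai   18
1     Omar   19
2    Quinn   19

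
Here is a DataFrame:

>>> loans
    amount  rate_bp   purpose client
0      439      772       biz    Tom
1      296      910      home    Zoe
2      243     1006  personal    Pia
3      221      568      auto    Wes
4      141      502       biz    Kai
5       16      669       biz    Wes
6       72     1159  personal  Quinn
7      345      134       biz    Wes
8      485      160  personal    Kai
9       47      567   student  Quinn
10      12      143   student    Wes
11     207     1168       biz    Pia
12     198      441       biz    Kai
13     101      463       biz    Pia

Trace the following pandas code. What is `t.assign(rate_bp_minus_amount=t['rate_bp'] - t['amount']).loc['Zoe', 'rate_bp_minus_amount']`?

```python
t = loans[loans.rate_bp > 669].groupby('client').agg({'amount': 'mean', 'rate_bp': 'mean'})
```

filter rows where rate_bp > 669:
    amount  rate_bp   purpose client
0      439      772       biz    Tom
1      296      910      home    Zoe
2      243     1006  personal    Pia
6       72     1159  personal  Quinn
11     207     1168       biz    Pia
group by client: mean(amount), mean(rate_bp):
        amount  rate_bp
client                 
Pia      225.0   1087.0
Quinn     72.0   1159.0
Tom      439.0    772.0
Zoe      296.0    910.0
add column rate_bp_minus_amount = t['rate_bp'] - t['amount']:
        amount  rate_bp  rate_bp_minus_amount
client                                       
Pia      225.0   1087.0                 862.0
Quinn     72.0   1159.0                1087.0
Tom      439.0    772.0                 333.0
Zoe      296.0    910.0                 614.0
Finally, value at row 'Zoe', column 'rate_bp_minus_amount' = 614.0.

614.0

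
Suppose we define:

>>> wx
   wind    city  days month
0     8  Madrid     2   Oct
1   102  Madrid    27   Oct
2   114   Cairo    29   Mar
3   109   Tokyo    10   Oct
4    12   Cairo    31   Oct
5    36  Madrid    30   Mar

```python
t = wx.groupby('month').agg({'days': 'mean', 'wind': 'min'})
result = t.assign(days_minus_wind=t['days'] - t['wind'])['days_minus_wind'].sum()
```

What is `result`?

group by month: mean(days), min(wind):
       days  wind
month            
Mar    29.5    36
Oct    17.5     8
add column days_minus_wind = t['days'] - t['wind']:
       days  wind  days_minus_wind
month                             
Mar    29.5    36             -6.5
Oct    17.5     8              9.5
Hence 3.0.

3.0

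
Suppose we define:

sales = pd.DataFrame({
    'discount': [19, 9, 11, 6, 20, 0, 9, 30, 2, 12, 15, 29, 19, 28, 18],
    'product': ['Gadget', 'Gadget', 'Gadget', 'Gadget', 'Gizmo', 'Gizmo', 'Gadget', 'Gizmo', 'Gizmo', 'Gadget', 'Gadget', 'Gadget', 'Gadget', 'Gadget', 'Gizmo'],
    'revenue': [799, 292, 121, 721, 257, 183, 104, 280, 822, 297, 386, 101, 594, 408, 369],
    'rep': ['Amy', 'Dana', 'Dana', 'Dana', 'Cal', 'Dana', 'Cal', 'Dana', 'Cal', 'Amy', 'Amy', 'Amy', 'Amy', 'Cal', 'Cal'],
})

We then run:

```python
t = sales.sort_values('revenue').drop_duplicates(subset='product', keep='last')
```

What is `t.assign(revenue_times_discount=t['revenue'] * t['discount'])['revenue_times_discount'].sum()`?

sort by revenue:
    discount product  revenue   rep
11        29  Gadget      101   Amy
6          9  Gadget      104   Cal
2         11  Gadget      121  Dana
5          0   Gizmo      183  Dana
4         20   Gizmo      257   Cal
7         30   Gizmo      280  Dana
1          9  Gadget      292  Dana
9         12  Gadget      297   Amy
14        18   Gizmo      369   Cal
10        15  Gadget      386   Amy
13        28  Gadget      408   Cal
12        19  Gadget      594   Amy
3          6  Gadget      721  Dana
0         19  Gadget      799   Amy
8          2   Gizmo      822   Cal
drop duplicate product (keep=last):
   discount product  revenue  rep
0        19  Gadget      799  Amy
8         2   Gizmo      822  Cal
add column revenue_times_discount = t['revenue'] * t['discount']:
   discount product  revenue  rep  revenue_times_discount
0        19  Gadget      799  Amy                   15181
8         2   Gizmo      822  Cal                    1644

16825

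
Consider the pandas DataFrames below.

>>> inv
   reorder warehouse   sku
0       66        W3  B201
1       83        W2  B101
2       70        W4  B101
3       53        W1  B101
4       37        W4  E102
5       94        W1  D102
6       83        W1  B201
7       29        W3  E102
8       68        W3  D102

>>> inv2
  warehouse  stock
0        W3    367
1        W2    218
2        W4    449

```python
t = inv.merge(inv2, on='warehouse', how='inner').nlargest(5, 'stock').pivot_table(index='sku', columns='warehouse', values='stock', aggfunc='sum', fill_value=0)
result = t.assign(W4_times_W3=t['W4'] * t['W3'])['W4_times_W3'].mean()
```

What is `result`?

41195.75

merge on 'warehouse' (how='inner') → 6 rows:
   reorder warehouse   sku  stock
0       66        W3  B201    367
1       83        W2  B101    218
2       70        W4  B101    449
3       37        W4  E102    449
4       29        W3  E102    367
5       68        W3  D102    367
take 5 rows with largest stock:
   reorder warehouse   sku  stock
2       70        W4  B101    449
3       37        W4  E102    449
0       66        W3  B201    367
4       29        W3  E102    367
5       68        W3  D102    367
pivot: rows=sku, cols=warehouse, sum(stock):
warehouse   W3   W4
sku                
B101         0  449
B201       367    0
D102       367    0
E102       367  449
add column W4_times_W3 = t['W4'] * t['W3']:
warehouse   W3   W4  W4_times_W3
sku                             
B101         0  449            0
B201       367    0            0
D102       367    0            0
E102       367  449       164783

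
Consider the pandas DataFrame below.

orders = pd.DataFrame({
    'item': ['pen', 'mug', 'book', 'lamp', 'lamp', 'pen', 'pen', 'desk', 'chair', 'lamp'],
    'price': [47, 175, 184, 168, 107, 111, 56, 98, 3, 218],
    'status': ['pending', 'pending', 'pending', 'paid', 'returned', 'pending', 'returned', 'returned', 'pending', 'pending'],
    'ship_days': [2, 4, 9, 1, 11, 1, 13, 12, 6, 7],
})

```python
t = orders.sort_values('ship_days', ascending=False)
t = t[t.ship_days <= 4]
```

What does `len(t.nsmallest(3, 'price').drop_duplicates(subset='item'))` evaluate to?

sort by ship_days descending:
    item  price    status  ship_days
6    pen     56  returned         13
7   desk     98  returned         12
4   lamp    107  returned         11
2   book    184   pending          9
9   lamp    218   pending          7
8  chair      3   pending          6
1    mug    175   pending          4
0    pen     47   pending          2
3   lamp    168      paid          1
5    pen    111   pending          1
filter rows where ship_days <= 4:
   item  price   status  ship_days
1   mug    175  pending          4
0   pen     47  pending          2
3  lamp    168     paid          1
5   pen    111  pending          1
take 3 rows with smallest price:
   item  price   status  ship_days
0   pen     47  pending          2
5   pen    111  pending          1
3  lamp    168     paid          1
drop duplicate item (keep=first):
   item  price   status  ship_days
0   pen     47  pending          2
3  lamp    168     paid          1

2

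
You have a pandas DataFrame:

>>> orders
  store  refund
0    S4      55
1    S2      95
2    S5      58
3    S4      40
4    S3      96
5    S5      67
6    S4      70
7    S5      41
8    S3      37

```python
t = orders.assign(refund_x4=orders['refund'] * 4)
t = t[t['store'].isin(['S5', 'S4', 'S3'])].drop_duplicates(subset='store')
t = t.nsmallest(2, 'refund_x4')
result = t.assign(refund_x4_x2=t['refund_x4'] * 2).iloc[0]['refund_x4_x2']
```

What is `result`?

440

add column refund_x4 = orders['refund'] * 4:
  store  refund  refund_x4
0    S4      55        220
1    S2      95        380
2    S5      58        232
3    S4      40        160
4    S3      96        384
5    S5      67        268
6    S4      70        280
7    S5      41        164
8    S3      37        148
filter rows where store in ['S5', 'S4', 'S3']:
  store  refund  refund_x4
0    S4      55        220
2    S5      58        232
3    S4      40        160
4    S3      96        384
5    S5      67        268
6    S4      70        280
7    S5      41        164
8    S3      37        148
drop duplicate store (keep=first):
  store  refund  refund_x4
0    S4      55        220
2    S5      58        232
4    S3      96        384
take 2 rows with smallest refund_x4:
  store  refund  refund_x4
0    S4      55        220
2    S5      58        232
add column refund_x4_x2 = t['refund_x4'] * 2:
  store  refund  refund_x4  refund_x4_x2
0    S4      55        220           440
2    S5      58        232           464
Hence 440.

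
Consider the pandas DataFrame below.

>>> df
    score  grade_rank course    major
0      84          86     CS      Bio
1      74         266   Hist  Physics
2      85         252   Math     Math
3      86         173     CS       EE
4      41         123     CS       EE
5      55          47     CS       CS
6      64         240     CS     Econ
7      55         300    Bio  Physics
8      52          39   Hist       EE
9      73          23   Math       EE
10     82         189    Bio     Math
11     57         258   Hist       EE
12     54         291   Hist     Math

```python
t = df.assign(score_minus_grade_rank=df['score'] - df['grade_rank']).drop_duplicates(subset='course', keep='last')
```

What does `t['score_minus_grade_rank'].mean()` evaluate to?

-117.5

add column score_minus_grade_rank = df['score'] - df['grade_rank']:
    score  grade_rank course    major  score_minus_grade_rank
0      84          86     CS      Bio                      -2
1      74         266   Hist  Physics                    -192
2      85         252   Math     Math                    -167
3      86         173     CS       EE                     -87
4      41         123     CS       EE                     -82
5      55          47     CS       CS                       8
6      64         240     CS     Econ                    -176
7      55         300    Bio  Physics                    -245
8      52          39   Hist       EE                      13
9      73          23   Math       EE                      50
10     82         189    Bio     Math                    -107
11     57         258   Hist       EE                    -201
12     54         291   Hist     Math                    -237
drop duplicate course (keep=last):
    score  grade_rank course major  score_minus_grade_rank
6      64         240     CS  Econ                    -176
9      73          23   Math    EE                      50
10     82         189    Bio  Math                    -107
12     54         291   Hist  Math                    -237
So mean() = -117.5.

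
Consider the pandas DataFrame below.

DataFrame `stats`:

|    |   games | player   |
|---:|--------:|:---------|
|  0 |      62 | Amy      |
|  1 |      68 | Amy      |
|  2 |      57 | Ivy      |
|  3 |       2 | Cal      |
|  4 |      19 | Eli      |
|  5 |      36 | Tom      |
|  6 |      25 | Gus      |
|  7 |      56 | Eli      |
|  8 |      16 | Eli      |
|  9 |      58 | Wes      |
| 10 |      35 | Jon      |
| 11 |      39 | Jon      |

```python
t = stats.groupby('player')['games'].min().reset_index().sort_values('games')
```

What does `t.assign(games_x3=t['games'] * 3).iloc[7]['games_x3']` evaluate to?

group by player, min of games:
player
Amy    62
Cal     2
Eli    16
Gus    25
Ivy    57
Jon    35
Tom    36
Wes    58
Name: games, dtype: int64
reset_index():
  player  games
0    Amy     62
1    Cal      2
2    Eli     16
3    Gus     25
4    Ivy     57
5    Jon     35
6    Tom     36
7    Wes     58
sort by games:
  player  games
1    Cal      2
2    Eli     16
3    Gus     25
5    Jon     35
6    Tom     36
4    Ivy     57
7    Wes     58
0    Amy     62
add column games_x3 = t['games'] * 3:
  player  games  games_x3
1    Cal      2         6
2    Eli     16        48
3    Gus     25        75
5    Jon     35       105
6    Tom     36       108
4    Ivy     57       171
7    Wes     58       174
0    Amy     62       186

186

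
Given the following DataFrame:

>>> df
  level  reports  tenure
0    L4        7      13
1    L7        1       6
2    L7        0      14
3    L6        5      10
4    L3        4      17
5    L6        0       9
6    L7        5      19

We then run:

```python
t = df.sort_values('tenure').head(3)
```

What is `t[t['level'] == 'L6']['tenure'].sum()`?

19

sort by tenure:
  level  reports  tenure
1    L7        1       6
5    L6        0       9
3    L6        5      10
0    L4        7      13
2    L7        0      14
4    L3        4      17
6    L7        5      19
take first 3 rows:
  level  reports  tenure
1    L7        1       6
5    L6        0       9
3    L6        5      10
filter rows where level == 'L6':
  level  reports  tenure
5    L6        0       9
3    L6        5      10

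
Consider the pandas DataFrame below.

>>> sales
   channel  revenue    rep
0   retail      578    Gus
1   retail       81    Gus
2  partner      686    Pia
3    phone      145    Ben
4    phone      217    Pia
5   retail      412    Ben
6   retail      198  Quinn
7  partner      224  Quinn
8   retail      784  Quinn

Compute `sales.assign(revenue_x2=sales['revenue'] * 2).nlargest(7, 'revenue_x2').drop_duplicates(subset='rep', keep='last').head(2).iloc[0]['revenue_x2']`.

1156

add column revenue_x2 = sales['revenue'] * 2:
   channel  revenue    rep  revenue_x2
0   retail      578    Gus        1156
1   retail       81    Gus         162
2  partner      686    Pia        1372
3    phone      145    Ben         290
4    phone      217    Pia         434
5   retail      412    Ben         824
6   retail      198  Quinn         396
7  partner      224  Quinn         448
8   retail      784  Quinn        1568
take 7 rows with largest revenue_x2:
   channel  revenue    rep  revenue_x2
8   retail      784  Quinn        1568
2  partner      686    Pia        1372
0   retail      578    Gus        1156
5   retail      412    Ben         824
7  partner      224  Quinn         448
4    phone      217    Pia         434
6   retail      198  Quinn         396
drop duplicate rep (keep=last):
  channel  revenue    rep  revenue_x2
0  retail      578    Gus        1156
5  retail      412    Ben         824
4   phone      217    Pia         434
6  retail      198  Quinn         396
take first 2 rows:
  channel  revenue  rep  revenue_x2
0  retail      578  Gus        1156
5  retail      412  Ben         824
value at position 0, column 'revenue_x2' → 1156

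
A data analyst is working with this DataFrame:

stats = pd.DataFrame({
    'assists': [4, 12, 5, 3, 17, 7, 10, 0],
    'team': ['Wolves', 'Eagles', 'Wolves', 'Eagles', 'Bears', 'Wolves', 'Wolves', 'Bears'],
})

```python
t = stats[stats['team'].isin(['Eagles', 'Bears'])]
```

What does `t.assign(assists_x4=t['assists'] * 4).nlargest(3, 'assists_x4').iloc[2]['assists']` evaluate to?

3

filter rows where team in ['Eagles', 'Bears']:
   assists    team
1       12  Eagles
3        3  Eagles
4       17   Bears
7        0   Bears
add column assists_x4 = t['assists'] * 4:
   assists    team  assists_x4
1       12  Eagles          48
3        3  Eagles          12
4       17   Bears          68
7        0   Bears           0
take 3 rows with largest assists_x4:
   assists    team  assists_x4
4       17   Bears          68
1       12  Eagles          48
3        3  Eagles          12
So iloc[2]['assists'] = 3.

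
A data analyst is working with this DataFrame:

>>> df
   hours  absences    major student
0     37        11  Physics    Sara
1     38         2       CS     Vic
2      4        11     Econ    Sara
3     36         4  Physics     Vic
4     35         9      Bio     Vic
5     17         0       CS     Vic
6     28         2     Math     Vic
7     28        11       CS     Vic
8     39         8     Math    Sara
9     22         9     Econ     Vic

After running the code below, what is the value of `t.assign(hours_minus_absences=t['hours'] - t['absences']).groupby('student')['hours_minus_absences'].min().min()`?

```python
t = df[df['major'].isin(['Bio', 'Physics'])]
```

26

filter rows where major in ['Bio', 'Physics']:
   hours  absences    major student
0     37        11  Physics    Sara
3     36         4  Physics     Vic
4     35         9      Bio     Vic
add column hours_minus_absences = t['hours'] - t['absences']:
   hours  absences    major student  hours_minus_absences
0     37        11  Physics    Sara                    26
3     36         4  Physics     Vic                    32
4     35         9      Bio     Vic                    26
group by student, min of hours_minus_absences:
student
Sara    26
Vic     26
Name: hours_minus_absences, dtype: int64
The min of the resulting series is 26.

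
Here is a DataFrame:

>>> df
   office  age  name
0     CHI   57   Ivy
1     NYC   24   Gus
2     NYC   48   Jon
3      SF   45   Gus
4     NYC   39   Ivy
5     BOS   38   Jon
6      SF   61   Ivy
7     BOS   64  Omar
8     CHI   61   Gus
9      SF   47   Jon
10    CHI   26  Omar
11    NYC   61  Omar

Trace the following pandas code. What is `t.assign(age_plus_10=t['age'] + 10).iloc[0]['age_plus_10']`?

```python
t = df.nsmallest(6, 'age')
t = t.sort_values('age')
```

34

take 6 rows with smallest age:
   office  age  name
1     NYC   24   Gus
10    CHI   26  Omar
5     BOS   38   Jon
4     NYC   39   Ivy
3      SF   45   Gus
9      SF   47   Jon
sort by age:
   office  age  name
1     NYC   24   Gus
10    CHI   26  Omar
5     BOS   38   Jon
4     NYC   39   Ivy
3      SF   45   Gus
9      SF   47   Jon
add column age_plus_10 = t['age'] + 10:
   office  age  name  age_plus_10
1     NYC   24   Gus           34
10    CHI   26  Omar           36
5     BOS   38   Jon           48
4     NYC   39   Ivy           49
3      SF   45   Gus           55
9      SF   47   Jon           57
The value at position 0, column 'age_plus_10' is 34.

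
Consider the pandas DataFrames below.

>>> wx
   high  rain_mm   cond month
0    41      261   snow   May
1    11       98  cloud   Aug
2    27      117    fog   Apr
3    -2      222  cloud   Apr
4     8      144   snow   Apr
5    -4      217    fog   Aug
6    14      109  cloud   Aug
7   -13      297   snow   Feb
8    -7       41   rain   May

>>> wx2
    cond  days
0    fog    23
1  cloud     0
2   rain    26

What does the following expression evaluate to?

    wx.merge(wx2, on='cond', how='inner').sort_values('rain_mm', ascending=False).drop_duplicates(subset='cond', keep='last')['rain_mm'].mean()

merge on 'cond' (how='inner') → 6 rows:
   high  rain_mm   cond month  days
0    11       98  cloud   Aug     0
1    27      117    fog   Apr    23
2    -2      222  cloud   Apr     0
3    -4      217    fog   Aug    23
4    14      109  cloud   Aug     0
5    -7       41   rain   May    26
sort by rain_mm descending:
   high  rain_mm   cond month  days
2    -2      222  cloud   Apr     0
3    -4      217    fog   Aug    23
1    27      117    fog   Apr    23
4    14      109  cloud   Aug     0
0    11       98  cloud   Aug     0
5    -7       41   rain   May    26
drop duplicate cond (keep=last):
   high  rain_mm   cond month  days
1    27      117    fog   Apr    23
0    11       98  cloud   Aug     0
5    -7       41   rain   May    26
mean of column 'rain_mm' → 85.3333333333

85.3333333333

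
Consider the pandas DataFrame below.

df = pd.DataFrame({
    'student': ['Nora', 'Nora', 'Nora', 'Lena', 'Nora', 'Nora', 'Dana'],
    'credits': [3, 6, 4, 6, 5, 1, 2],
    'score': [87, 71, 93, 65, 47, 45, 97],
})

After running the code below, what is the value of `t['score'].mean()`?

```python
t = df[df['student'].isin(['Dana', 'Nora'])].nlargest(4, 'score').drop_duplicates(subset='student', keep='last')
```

84.0

filter rows where student in ['Dana', 'Nora']:
  student  credits  score
0    Nora        3     87
1    Nora        6     71
2    Nora        4     93
4    Nora        5     47
5    Nora        1     45
6    Dana        2     97
take 4 rows with largest score:
  student  credits  score
6    Dana        2     97
2    Nora        4     93
0    Nora        3     87
1    Nora        6     71
drop duplicate student (keep=last):
  student  credits  score
6    Dana        2     97
1    Nora        6     71
Reading off the mean of column 'score', we get 84.0.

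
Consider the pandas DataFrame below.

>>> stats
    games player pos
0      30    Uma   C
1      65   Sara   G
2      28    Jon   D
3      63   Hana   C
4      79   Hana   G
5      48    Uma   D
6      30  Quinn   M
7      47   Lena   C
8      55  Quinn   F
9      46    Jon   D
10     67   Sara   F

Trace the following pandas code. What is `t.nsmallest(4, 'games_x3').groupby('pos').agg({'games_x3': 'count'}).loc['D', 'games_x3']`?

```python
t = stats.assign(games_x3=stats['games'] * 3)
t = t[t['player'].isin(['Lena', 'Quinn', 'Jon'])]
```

2

add column games_x3 = stats['games'] * 3:
    games player pos  games_x3
0      30    Uma   C        90
1      65   Sara   G       195
2      28    Jon   D        84
3      63   Hana   C       189
4      79   Hana   G       237
5      48    Uma   D       144
6      30  Quinn   M        90
7      47   Lena   C       141
8      55  Quinn   F       165
9      46    Jon   D       138
10     67   Sara   F       201
filter rows where player in ['Lena', 'Quinn', 'Jon']:
   games player pos  games_x3
2     28    Jon   D        84
6     30  Quinn   M        90
7     47   Lena   C       141
8     55  Quinn   F       165
9     46    Jon   D       138
take 4 rows with smallest games_x3:
   games player pos  games_x3
2     28    Jon   D        84
6     30  Quinn   M        90
9     46    Jon   D       138
7     47   Lena   C       141
group by pos, count of games_x3:
     games_x3
pos          
C           1
D           2
M           1
Finally, value at row 'D', column 'games_x3' = 2.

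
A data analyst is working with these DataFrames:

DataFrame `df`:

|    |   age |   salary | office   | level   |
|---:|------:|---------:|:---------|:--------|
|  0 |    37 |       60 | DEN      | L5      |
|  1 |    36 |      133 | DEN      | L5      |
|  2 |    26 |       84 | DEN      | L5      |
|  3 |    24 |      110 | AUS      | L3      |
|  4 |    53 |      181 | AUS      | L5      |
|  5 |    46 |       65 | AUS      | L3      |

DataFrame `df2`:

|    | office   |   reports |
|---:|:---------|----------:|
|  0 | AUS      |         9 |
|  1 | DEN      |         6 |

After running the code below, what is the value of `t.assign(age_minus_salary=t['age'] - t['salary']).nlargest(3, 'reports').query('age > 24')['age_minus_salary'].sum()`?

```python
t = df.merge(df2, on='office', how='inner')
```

merge on 'office' (how='inner') → 6 rows:
   age  salary office level  reports
0   37      60    DEN    L5        6
1   36     133    DEN    L5        6
2   26      84    DEN    L5        6
3   24     110    AUS    L3        9
4   53     181    AUS    L5        9
5   46      65    AUS    L3        9
add column age_minus_salary = t['age'] - t['salary']:
   age  salary office level  reports  age_minus_salary
0   37      60    DEN    L5        6               -23
1   36     133    DEN    L5        6               -97
2   26      84    DEN    L5        6               -58
3   24     110    AUS    L3        9               -86
4   53     181    AUS    L5        9              -128
5   46      65    AUS    L3        9               -19
take 3 rows with largest reports:
   age  salary office level  reports  age_minus_salary
3   24     110    AUS    L3        9               -86
4   53     181    AUS    L5        9              -128
5   46      65    AUS    L3        9               -19
filter rows where age > 24:
   age  salary office level  reports  age_minus_salary
4   53     181    AUS    L5        9              -128
5   46      65    AUS    L3        9               -19

-147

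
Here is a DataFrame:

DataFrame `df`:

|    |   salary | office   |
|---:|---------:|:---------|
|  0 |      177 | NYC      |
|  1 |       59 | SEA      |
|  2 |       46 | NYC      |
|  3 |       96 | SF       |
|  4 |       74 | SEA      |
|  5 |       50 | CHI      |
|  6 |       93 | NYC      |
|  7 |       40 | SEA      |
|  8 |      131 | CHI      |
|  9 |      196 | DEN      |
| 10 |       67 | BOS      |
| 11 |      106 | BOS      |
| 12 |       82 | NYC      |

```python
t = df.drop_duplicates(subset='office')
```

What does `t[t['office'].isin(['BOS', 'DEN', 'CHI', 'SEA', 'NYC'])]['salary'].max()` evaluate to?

196

drop duplicate office (keep=first):
    salary office
0      177    NYC
1       59    SEA
3       96     SF
5       50    CHI
9      196    DEN
10      67    BOS
filter rows where office in ['BOS', 'DEN', 'CHI', 'SEA', 'NYC']:
    salary office
0      177    NYC
1       59    SEA
5       50    CHI
9      196    DEN
10      67    BOS
max of column 'salary' → 196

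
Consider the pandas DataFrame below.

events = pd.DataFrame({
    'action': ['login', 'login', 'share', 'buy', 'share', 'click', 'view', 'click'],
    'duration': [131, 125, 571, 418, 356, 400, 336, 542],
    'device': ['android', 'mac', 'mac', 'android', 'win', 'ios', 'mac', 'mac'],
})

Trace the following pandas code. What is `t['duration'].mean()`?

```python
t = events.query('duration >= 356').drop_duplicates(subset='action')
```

filter rows where duration >= 356:
  action  duration   device
2  share       571      mac
3    buy       418  android
4  share       356      win
5  click       400      ios
7  click       542      mac
drop duplicate action (keep=first):
  action  duration   device
2  share       571      mac
3    buy       418  android
5  click       400      ios

463.0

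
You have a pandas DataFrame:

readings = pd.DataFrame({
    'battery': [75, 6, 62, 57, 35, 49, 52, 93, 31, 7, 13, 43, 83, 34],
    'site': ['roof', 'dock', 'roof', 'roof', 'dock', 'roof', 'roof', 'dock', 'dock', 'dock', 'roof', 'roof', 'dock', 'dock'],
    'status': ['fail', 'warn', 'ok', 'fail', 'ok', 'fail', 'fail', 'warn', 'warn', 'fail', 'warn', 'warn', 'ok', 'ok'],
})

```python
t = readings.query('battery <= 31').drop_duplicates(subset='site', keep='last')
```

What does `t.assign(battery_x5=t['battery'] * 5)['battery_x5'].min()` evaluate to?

35

filter rows where battery <= 31:
    battery  site status
1         6  dock   warn
8        31  dock   warn
9         7  dock   fail
10       13  roof   warn
drop duplicate site (keep=last):
    battery  site status
9         7  dock   fail
10       13  roof   warn
add column battery_x5 = t['battery'] * 5:
    battery  site status  battery_x5
9         7  dock   fail          35
10       13  roof   warn          65
Then the min of column 'battery_x5': 35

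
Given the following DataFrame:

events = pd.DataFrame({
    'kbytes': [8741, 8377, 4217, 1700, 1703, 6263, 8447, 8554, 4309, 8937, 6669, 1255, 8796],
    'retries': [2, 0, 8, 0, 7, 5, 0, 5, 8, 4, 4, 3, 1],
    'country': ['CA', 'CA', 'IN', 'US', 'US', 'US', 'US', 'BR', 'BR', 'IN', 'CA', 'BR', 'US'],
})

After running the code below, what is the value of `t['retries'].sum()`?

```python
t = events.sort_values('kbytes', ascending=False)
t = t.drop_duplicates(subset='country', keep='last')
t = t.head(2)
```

12

sort by kbytes descending:
    kbytes  retries country
9     8937        4      IN
12    8796        1      US
0     8741        2      CA
7     8554        5      BR
6     8447        0      US
1     8377        0      CA
10    6669        4      CA
5     6263        5      US
8     4309        8      BR
2     4217        8      IN
4     1703        7      US
3     1700        0      US
11    1255        3      BR
drop duplicate country (keep=last):
    kbytes  retries country
10    6669        4      CA
2     4217        8      IN
3     1700        0      US
11    1255        3      BR
take first 2 rows:
    kbytes  retries country
10    6669        4      CA
2     4217        8      IN
Then the sum of column 'retries': 12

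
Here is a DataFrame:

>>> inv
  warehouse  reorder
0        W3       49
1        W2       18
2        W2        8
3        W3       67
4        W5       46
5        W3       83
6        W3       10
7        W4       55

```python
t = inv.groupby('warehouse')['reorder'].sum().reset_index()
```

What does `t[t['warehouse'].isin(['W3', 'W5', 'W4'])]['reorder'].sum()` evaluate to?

group by warehouse, sum of reorder:
warehouse
W2     26
W3    209
W4     55
W5     46
Name: reorder, dtype: int64
reset_index():
  warehouse  reorder
0        W2       26
1        W3      209
2        W4       55
3        W5       46
filter rows where warehouse in ['W3', 'W5', 'W4']:
  warehouse  reorder
1        W3      209
2        W4       55
3        W5       46
Hence 310.

310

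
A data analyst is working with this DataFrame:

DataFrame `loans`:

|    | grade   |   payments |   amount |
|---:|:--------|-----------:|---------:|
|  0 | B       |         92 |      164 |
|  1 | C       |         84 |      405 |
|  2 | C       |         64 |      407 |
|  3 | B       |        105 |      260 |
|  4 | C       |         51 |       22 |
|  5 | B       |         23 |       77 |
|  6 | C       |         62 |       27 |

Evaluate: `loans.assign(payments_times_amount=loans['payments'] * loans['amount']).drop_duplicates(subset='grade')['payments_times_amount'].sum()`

add column payments_times_amount = loans['payments'] * loans['amount']:
  grade  payments  amount  payments_times_amount
0     B        92     164                  15088
1     C        84     405                  34020
2     C        64     407                  26048
3     B       105     260                  27300
4     C        51      22                   1122
5     B        23      77                   1771
6     C        62      27                   1674
drop duplicate grade (keep=first):
  grade  payments  amount  payments_times_amount
0     B        92     164                  15088
1     C        84     405                  34020
Hence 49108.

49108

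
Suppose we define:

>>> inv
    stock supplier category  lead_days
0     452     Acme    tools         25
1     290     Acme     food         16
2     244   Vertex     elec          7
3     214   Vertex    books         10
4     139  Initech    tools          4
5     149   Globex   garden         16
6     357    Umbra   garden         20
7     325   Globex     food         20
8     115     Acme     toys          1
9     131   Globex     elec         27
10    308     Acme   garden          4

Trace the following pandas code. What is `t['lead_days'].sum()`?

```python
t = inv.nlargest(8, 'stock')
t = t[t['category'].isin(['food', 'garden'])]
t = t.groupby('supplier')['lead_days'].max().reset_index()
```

56

take 8 rows with largest stock:
    stock supplier category  lead_days
0     452     Acme    tools         25
6     357    Umbra   garden         20
7     325   Globex     food         20
10    308     Acme   garden          4
1     290     Acme     food         16
2     244   Vertex     elec          7
3     214   Vertex    books         10
5     149   Globex   garden         16
filter rows where category in ['food', 'garden']:
    stock supplier category  lead_days
6     357    Umbra   garden         20
7     325   Globex     food         20
10    308     Acme   garden          4
1     290     Acme     food         16
5     149   Globex   garden         16
group by supplier, max of lead_days:
supplier
Acme      16
Globex    20
Umbra     20
Name: lead_days, dtype: int64
reset_index():
  supplier  lead_days
0     Acme         16
1   Globex         20
2    Umbra         20
Taking the sum of column 'lead_days' gives 56.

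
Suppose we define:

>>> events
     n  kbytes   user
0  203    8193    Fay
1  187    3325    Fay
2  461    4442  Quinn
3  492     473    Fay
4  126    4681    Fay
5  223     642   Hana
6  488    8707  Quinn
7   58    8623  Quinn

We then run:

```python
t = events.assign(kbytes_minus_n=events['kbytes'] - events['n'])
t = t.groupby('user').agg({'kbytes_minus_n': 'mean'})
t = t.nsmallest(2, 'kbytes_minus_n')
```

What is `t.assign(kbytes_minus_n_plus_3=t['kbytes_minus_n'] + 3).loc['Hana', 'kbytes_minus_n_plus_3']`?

422.0

add column kbytes_minus_n = events['kbytes'] - events['n']:
     n  kbytes   user  kbytes_minus_n
0  203    8193    Fay            7990
1  187    3325    Fay            3138
2  461    4442  Quinn            3981
3  492     473    Fay             -19
4  126    4681    Fay            4555
5  223     642   Hana             419
6  488    8707  Quinn            8219
7   58    8623  Quinn            8565
group by user, mean of kbytes_minus_n:
       kbytes_minus_n
user                 
Fay       3916.000000
Hana       419.000000
Quinn     6921.666667
take 2 rows with smallest kbytes_minus_n:
      kbytes_minus_n
user                
Hana           419.0
Fay           3916.0
add column kbytes_minus_n_plus_3 = t['kbytes_minus_n'] + 3:
      kbytes_minus_n  kbytes_minus_n_plus_3
user                                       
Hana           419.0                  422.0
Fay           3916.0                 3919.0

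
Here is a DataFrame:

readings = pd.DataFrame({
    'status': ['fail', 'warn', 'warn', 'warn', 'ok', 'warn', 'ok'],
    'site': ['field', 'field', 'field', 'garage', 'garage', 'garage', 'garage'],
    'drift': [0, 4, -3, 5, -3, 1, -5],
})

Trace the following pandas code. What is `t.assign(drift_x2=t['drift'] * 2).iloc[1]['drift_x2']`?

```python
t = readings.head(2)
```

8

take first 2 rows:
  status   site  drift
0   fail  field      0
1   warn  field      4
add column drift_x2 = t['drift'] * 2:
  status   site  drift  drift_x2
0   fail  field      0         0
1   warn  field      4         8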